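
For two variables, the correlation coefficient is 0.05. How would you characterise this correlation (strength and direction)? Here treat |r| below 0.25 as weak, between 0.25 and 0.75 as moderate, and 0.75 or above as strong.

r = 0.05 > 0 so the relationship is positive.
|r| = 0.05, which falls in the weak range.

weak positive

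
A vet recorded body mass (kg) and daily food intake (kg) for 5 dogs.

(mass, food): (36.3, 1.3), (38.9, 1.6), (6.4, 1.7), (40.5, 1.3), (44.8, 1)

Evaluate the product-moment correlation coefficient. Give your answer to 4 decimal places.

n = 5, Σx = 166.9, Σy = 6.9, Σx² = 6519.15, Σy² = 9.83, Σxy = 217.76
nΣxy − ΣxΣy = 1088.8 − 1151.61 = -62.81
nΣx² − (Σx)² = 32595.75 − 27855.61 = 4740.14; nΣy² − (Σy)² = 49.15 − 47.61 = 1.54
r = -62.81 / √(4740.14 × 1.54) = -62.81 / 85.4390 ≈ -0.7351

-0.7351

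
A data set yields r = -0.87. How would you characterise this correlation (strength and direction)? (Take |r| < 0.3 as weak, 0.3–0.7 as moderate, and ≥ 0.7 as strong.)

r = -0.87 < 0 so the relationship is negative.
|r| = 0.87, which falls in the strong range.

strong negative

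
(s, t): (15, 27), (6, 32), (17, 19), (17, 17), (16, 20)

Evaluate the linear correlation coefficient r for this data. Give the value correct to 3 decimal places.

n = 5, Σs = 71, Σt = 115, Σs² = 1095, Σt² = 2803, Σst = 1529
nΣst − ΣsΣt = 7645 − 8165 = -520
nΣs² − (Σs)² = 5475 − 5041 = 434; nΣt² − (Σt)² = 14015 − 13225 = 790
r = -520 / √(434 × 790) = -520 / 585.5425 ≈ -0.888

-0.888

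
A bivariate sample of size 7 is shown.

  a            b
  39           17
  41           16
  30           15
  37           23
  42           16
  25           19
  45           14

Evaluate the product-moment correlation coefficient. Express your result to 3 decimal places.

-0.334

n = 7, Σa = 259, Σb = 120, Σa² = 9885, Σb² = 2112, Σab = 4397
nΣab − ΣaΣb = 30779 − 31080 = -301
nΣa² − (Σa)² = 69195 − 67081 = 2114; nΣb² − (Σb)² = 14784 − 14400 = 384
r = -301 / √(2114 × 384) = -301 / 900.9861 ≈ -0.334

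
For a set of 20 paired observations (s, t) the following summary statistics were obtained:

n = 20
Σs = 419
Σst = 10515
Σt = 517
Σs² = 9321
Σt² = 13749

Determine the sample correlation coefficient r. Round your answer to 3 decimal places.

r = (nΣst − ΣsΣt) / √[(nΣs² − (Σs)²)(nΣt² − (Σt)²)]
Numerator: 20×10515 − 419×517 = -6323
Denominator: √[(186420 − 175561)(274980 − 267289)] = √[10859 × 7691] = 9138.7400
r = -6323 / 9138.7400 ≈ -0.692

-0.692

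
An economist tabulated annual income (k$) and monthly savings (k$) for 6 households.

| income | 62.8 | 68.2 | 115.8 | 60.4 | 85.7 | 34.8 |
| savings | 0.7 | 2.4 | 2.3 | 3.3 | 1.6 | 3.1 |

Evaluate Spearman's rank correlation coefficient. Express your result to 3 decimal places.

Rank income: 3, 4, 6, 2, 5, 1
Rank savings: 1, 4, 3, 6, 2, 5
d = rank(income) − rank(savings): 2, 0, 3, -4, 3, -4; Σd² = 54
ρ = 1 − 6Σd² / [n(n²−1)] = 1 − 6×54 / (6×35) = 1 − 324/210 ≈ -0.543

-0.543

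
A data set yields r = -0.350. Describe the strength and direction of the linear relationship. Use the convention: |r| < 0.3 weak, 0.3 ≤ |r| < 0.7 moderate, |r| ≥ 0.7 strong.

r = -0.350 < 0 so the relationship is negative.
|r| = 0.350, which falls in the moderate range.

moderate negative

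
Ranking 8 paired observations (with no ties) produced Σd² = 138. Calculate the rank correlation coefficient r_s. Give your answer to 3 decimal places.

ρ = 1 − 6Σd² / [n(n²−1)] = 1 − 6×138 / (8×63)
  = 1 − 828/504 = 1 − 1.6429 ≈ -0.643

-0.643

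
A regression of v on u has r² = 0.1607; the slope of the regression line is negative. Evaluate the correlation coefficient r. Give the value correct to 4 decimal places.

|r| = √0.1607 = 0.4009
The association is negative, so r = −0.4009.

-0.4009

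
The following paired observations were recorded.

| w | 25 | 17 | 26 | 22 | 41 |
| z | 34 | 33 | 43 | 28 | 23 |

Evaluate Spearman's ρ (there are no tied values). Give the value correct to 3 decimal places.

-0.100

Rank w: 3, 1, 4, 2, 5
Rank z: 4, 3, 5, 2, 1
d = rank(w) − rank(z): -1, -2, -1, 0, 4; Σd² = 22
ρ = 1 − 6Σd² / [n(n²−1)] = 1 − 6×22 / (5×24) = 1 − 132/120 ≈ -0.100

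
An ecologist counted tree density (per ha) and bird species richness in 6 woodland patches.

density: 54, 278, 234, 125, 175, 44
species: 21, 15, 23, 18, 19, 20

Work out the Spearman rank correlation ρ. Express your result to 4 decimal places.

-0.3143

Rank density: 2, 6, 5, 3, 4, 1
Rank species: 5, 1, 6, 2, 3, 4
d = rank(density) − rank(species): -3, 5, -1, 1, 1, -3; Σd² = 46
ρ = 1 − 6Σd² / [n(n²−1)] = 1 − 6×46 / (6×35) = 1 − 276/210 ≈ -0.3143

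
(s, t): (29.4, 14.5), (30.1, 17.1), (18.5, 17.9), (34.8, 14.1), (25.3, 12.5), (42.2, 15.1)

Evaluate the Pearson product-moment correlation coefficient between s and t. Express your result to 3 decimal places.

-0.301

n = 6, Σs = 180.3, Σt = 91.2, Σs² = 5744.59, Σt² = 1406.14, Σst = 2716.31
nΣst − ΣsΣt = 16297.86 − 16443.36 = -145.5
nΣs² − (Σs)² = 34467.54 − 32508.09 = 1959.45; nΣt² − (Σt)² = 8436.84 − 8317.44 = 119.4
r = -145.5 / √(1959.45 × 119.4) = -145.5 / 483.6924 ≈ -0.301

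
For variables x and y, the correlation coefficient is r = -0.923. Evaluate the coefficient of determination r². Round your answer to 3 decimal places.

0.852

r² = (-0.923)² = 0.852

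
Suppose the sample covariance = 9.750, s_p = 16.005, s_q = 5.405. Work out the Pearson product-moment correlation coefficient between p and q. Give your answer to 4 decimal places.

r = Cov(p,q) / (s_p · s_q) = 9.750 / (16.005 × 5.405)
  = 9.750 / 86.5070 ≈ 0.1127

0.1127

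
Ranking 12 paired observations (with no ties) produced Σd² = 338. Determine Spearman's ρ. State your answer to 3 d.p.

ρ = 1 − 6Σd² / [n(n²−1)] = 1 − 6×338 / (12×143)
  = 1 − 2028/1716 = 1 − 1.1818 ≈ -0.182

-0.182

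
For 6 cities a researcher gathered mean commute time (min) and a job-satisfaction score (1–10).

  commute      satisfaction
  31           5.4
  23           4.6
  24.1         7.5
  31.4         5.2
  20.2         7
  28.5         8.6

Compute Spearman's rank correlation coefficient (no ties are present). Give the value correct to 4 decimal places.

Rank commute: 5, 2, 3, 6, 1, 4
Rank satisfaction: 3, 1, 5, 2, 4, 6
d = rank(commute) − rank(satisfaction): 2, 1, -2, 4, -3, -2; Σd² = 38
ρ = 1 − 6Σd² / [n(n²−1)] = 1 − 6×38 / (6×35) = 1 − 228/210 ≈ -0.0857

-0.0857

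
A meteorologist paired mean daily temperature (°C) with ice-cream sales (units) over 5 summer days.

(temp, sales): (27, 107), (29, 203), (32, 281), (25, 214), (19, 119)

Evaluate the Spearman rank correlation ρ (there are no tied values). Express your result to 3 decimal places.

Rank temp: 3, 4, 5, 2, 1
Rank sales: 1, 3, 5, 4, 2
d = rank(temp) − rank(sales): 2, 1, 0, -2, -1; Σd² = 10
ρ = 1 − 6Σd² / [n(n²−1)] = 1 − 6×10 / (5×24) = 1 − 60/120 ≈ 0.500

0.500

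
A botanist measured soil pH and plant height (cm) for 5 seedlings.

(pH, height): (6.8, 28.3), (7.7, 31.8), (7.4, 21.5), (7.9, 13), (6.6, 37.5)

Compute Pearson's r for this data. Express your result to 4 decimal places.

n = 5, Σx = 36.4, Σy = 132.1, Σx² = 266.26, Σy² = 3849.63, Σxy = 946.6
nΣxy − ΣxΣy = 4733 − 4808.44 = -75.44
nΣx² − (Σx)² = 1331.3 − 1324.96 = 6.34; nΣy² − (Σy)² = 19248.15 − 17450.41 = 1797.74
r = -75.44 / √(6.34 × 1797.74) = -75.44 / 106.7599 ≈ -0.7066

-0.7066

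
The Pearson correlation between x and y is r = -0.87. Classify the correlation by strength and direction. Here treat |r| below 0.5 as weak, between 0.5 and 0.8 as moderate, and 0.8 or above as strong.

strong negative

r = -0.87 < 0 so the relationship is negative.
|r| = 0.87, which falls in the strong range.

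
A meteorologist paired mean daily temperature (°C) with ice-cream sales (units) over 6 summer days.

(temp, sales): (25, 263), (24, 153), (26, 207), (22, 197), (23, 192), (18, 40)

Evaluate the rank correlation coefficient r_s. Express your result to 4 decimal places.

0.7143

Rank temp: 5, 4, 6, 2, 3, 1
Rank sales: 6, 2, 5, 4, 3, 1
d = rank(temp) − rank(sales): -1, 2, 1, -2, 0, 0; Σd² = 10
ρ = 1 − 6Σd² / [n(n²−1)] = 1 − 6×10 / (6×35) = 1 − 60/210 ≈ 0.7143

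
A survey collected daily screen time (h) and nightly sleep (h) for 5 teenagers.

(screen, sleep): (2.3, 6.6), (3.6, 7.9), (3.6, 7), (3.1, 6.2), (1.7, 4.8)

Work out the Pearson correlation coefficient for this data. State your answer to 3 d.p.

0.850

n = 5, Σx = 14.3, Σy = 32.5, Σx² = 43.71, Σy² = 216.45, Σxy = 96.2
nΣxy − ΣxΣy = 481 − 464.75 = 16.25
nΣx² − (Σx)² = 218.55 − 204.49 = 14.06; nΣy² − (Σy)² = 1082.25 − 1056.25 = 26
r = 16.25 / √(14.06 × 26) = 16.25 / 19.1196 ≈ 0.850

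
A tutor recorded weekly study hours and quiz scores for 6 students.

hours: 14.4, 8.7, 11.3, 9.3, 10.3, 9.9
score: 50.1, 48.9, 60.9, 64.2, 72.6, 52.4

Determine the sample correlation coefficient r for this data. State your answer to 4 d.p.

-0.2023

n = 6, Σx = 63.9, Σy = 349.1, Σx² = 701.33, Σy² = 20748.19, Σxy = 3698.64
nΣxy − ΣxΣy = 22191.84 − 22307.49 = -115.65
nΣx² − (Σx)² = 4207.98 − 4083.21 = 124.77; nΣy² − (Σy)² = 124489.14 − 121870.81 = 2618.33
r = -115.65 / √(124.77 × 2618.33) = -115.65 / 571.5672 ≈ -0.2023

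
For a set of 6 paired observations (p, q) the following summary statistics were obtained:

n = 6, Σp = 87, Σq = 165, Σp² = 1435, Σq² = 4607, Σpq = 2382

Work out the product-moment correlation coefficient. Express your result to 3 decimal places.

-0.096

r = (nΣpq − ΣpΣq) / √[(nΣp² − (Σp)²)(nΣq² − (Σq)²)]
Numerator: 6×2382 − 87×165 = -63
Denominator: √[(8610 − 7569)(27642 − 27225)] = √[1041 × 417] = 658.8604
r = -63 / 658.8604 ≈ -0.096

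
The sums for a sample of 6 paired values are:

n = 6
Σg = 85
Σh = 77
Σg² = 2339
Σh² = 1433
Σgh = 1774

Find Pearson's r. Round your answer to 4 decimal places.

0.9615

r = (nΣgh − ΣgΣh) / √[(nΣg² − (Σg)²)(nΣh² − (Σh)²)]
Numerator: 6×1774 − 85×77 = 4099
Denominator: √[(14034 − 7225)(8598 − 5929)] = √[6809 × 2669] = 4263.0061
r = 4099 / 4263.0061 ≈ 0.9615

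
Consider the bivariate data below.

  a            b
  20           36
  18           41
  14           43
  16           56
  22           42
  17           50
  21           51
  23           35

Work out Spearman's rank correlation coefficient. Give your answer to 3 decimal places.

Rank a: 5, 4, 1, 2, 7, 3, 6, 8
Rank b: 2, 3, 5, 8, 4, 6, 7, 1
d = rank(a) − rank(b): 3, 1, -4, -6, 3, -3, -1, 7; Σd² = 130
ρ = 1 − 6Σd² / [n(n²−1)] = 1 − 6×130 / (8×63) = 1 − 780/504 ≈ -0.548

-0.548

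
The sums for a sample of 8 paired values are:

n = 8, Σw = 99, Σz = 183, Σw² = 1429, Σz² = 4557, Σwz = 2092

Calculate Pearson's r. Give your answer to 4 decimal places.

-0.6278

r = (nΣwz − ΣwΣz) / √[(nΣw² − (Σw)²)(nΣz² − (Σz)²)]
Numerator: 8×2092 − 99×183 = -1381
Denominator: √[(11432 − 9801)(36456 − 33489)] = √[1631 × 2967] = 2199.8129
r = -1381 / 2199.8129 ≈ -0.6278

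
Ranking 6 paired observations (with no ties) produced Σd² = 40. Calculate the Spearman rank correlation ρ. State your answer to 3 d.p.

-0.143

ρ = 1 − 6Σd² / [n(n²−1)] = 1 − 6×40 / (6×35)
  = 1 − 240/210 = 1 − 1.1429 ≈ -0.143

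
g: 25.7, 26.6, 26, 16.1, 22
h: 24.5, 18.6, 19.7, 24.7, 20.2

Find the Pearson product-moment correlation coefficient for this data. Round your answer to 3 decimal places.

-0.569

n = 5, Σg = 116.4, Σh = 107.7, Σg² = 2787.26, Σh² = 2352.43, Σgh = 2478.68
nΣgh − ΣgΣh = 12393.4 − 12536.28 = -142.88
nΣg² − (Σg)² = 13936.3 − 13548.96 = 387.34; nΣh² − (Σh)² = 11762.15 − 11599.29 = 162.86
r = -142.88 / √(387.34 × 162.86) = -142.88 / 251.1617 ≈ -0.569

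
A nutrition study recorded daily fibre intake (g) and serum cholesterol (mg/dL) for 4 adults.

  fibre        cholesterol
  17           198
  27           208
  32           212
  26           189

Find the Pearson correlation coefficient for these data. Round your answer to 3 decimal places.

n = 4, Σx = 102, Σy = 807, Σx² = 2718, Σy² = 163133, Σxy = 20680
nΣxy − ΣxΣy = 82720 − 82314 = 406
nΣx² − (Σx)² = 10872 − 10404 = 468; nΣy² − (Σy)² = 652532 − 651249 = 1283
r = 406 / √(468 × 1283) = 406 / 774.8832 ≈ 0.524

0.524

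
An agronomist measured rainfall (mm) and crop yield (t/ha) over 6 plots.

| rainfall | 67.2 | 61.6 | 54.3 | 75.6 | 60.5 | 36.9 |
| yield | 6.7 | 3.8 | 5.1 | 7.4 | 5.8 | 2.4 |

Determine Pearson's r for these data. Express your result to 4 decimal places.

0.8892

n = 6, Σx = 356.1, Σy = 31.2, Σx² = 21996.11, Σy² = 179.5, Σxy = 1960.15
nΣxy − ΣxΣy = 11760.9 − 11110.32 = 650.58
nΣx² − (Σx)² = 131976.66 − 126807.21 = 5169.45; nΣy² − (Σy)² = 1077 − 973.44 = 103.56
r = 650.58 / √(5169.45 × 103.56) = 650.58 / 731.6750 ≈ 0.8892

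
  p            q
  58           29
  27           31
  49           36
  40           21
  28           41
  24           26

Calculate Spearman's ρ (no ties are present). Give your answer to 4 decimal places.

0.0857

Rank p: 6, 2, 5, 4, 3, 1
Rank q: 3, 4, 5, 1, 6, 2
d = rank(p) − rank(q): 3, -2, 0, 3, -3, -1; Σd² = 32
ρ = 1 − 6Σd² / [n(n²−1)] = 1 − 6×32 / (6×35) = 1 − 192/210 ≈ 0.0857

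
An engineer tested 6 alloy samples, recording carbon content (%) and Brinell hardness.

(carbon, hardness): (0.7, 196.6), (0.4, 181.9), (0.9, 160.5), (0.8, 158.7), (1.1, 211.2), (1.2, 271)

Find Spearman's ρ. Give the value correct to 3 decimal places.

Rank carbon: 2, 1, 4, 3, 5, 6
Rank hardness: 4, 3, 2, 1, 5, 6
d = rank(carbon) − rank(hardness): -2, -2, 2, 2, 0, 0; Σd² = 16
ρ = 1 − 6Σd² / [n(n²−1)] = 1 − 6×16 / (6×35) = 1 − 96/210 ≈ 0.543

0.543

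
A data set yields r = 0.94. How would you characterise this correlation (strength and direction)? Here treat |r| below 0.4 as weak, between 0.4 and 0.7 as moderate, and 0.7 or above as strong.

r = 0.94 > 0 so the relationship is positive.
|r| = 0.94, which falls in the strong range.

strong positive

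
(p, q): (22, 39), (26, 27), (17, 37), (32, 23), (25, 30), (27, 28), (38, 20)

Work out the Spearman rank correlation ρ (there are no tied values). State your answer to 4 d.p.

-0.9286

Rank p: 2, 4, 1, 6, 3, 5, 7
Rank q: 7, 3, 6, 2, 5, 4, 1
d = rank(p) − rank(q): -5, 1, -5, 4, -2, 1, 6; Σd² = 108
ρ = 1 − 6Σd² / [n(n²−1)] = 1 − 6×108 / (7×48) = 1 − 648/336 ≈ -0.9286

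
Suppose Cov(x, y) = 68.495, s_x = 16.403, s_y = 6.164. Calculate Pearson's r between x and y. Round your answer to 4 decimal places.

r = Cov(x,y) / (s_x · s_y) = 68.495 / (16.403 × 6.164)
  = 68.495 / 101.1081 ≈ 0.6774

0.6774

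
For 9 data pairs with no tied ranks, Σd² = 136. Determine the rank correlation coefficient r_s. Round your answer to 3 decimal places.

-0.133

ρ = 1 − 6Σd² / [n(n²−1)] = 1 − 6×136 / (9×80)
  = 1 − 816/720 = 1 − 1.1333 ≈ -0.133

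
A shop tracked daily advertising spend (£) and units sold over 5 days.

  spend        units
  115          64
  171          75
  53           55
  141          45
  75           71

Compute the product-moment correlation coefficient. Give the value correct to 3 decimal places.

n = 5, Σx = 555, Σy = 310, Σx² = 70781, Σy² = 19812, Σxy = 34770
nΣxy − ΣxΣy = 173850 − 172050 = 1800
nΣx² − (Σx)² = 353905 − 308025 = 45880; nΣy² − (Σy)² = 99060 − 96100 = 2960
r = 1800 / √(45880 × 2960) = 1800 / 11653.5317 ≈ 0.154

0.154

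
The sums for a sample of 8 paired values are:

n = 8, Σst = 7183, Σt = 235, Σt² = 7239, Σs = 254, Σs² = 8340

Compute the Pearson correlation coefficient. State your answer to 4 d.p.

-0.9147

r = (nΣst − ΣsΣt) / √[(nΣs² − (Σs)²)(nΣt² − (Σt)²)]
Numerator: 8×7183 − 254×235 = -2226
Denominator: √[(66720 − 64516)(57912 − 55225)] = √[2204 × 2687] = 2433.5464
r = -2226 / 2433.5464 ≈ -0.9147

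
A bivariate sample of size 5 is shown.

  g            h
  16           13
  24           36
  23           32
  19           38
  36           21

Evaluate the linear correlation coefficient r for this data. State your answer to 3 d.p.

n = 5, Σg = 118, Σh = 140, Σg² = 3018, Σh² = 4374, Σgh = 3286
nΣgh − ΣgΣh = 16430 − 16520 = -90
nΣg² − (Σg)² = 15090 − 13924 = 1166; nΣh² − (Σh)² = 21870 − 19600 = 2270
r = -90 / √(1166 × 2270) = -90 / 1626.9050 ≈ -0.055

-0.055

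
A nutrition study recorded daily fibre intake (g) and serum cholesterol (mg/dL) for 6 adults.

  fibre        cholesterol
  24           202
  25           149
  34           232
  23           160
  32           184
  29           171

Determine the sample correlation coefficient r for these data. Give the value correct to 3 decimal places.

0.621

n = 6, Σx = 167, Σy = 1098, Σx² = 4751, Σy² = 205526, Σxy = 30988
nΣxy − ΣxΣy = 185928 − 183366 = 2562
nΣx² − (Σx)² = 28506 − 27889 = 617; nΣy² − (Σy)² = 1233156 − 1205604 = 27552
r = 2562 / √(617 × 27552) = 2562 / 4123.0552 ≈ 0.621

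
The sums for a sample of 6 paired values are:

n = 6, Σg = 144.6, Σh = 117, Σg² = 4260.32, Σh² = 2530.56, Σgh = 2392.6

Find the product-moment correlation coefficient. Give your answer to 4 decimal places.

-0.9718

r = (nΣgh − ΣgΣh) / √[(nΣg² − (Σg)²)(nΣh² − (Σh)²)]
Numerator: 6×2392.6 − 144.6×117 = -2562.6
Denominator: √[(25561.92 − 20909.16)(15183.36 − 13689)] = √[4652.76 × 1494.36] = 2636.8349
r = -2562.6 / 2636.8349 ≈ -0.9718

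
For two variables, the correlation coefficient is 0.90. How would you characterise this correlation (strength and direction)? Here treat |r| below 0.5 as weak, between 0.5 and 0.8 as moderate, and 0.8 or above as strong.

r = 0.90 > 0 so the relationship is positive.
|r| = 0.90, which falls in the strong range.

strong positive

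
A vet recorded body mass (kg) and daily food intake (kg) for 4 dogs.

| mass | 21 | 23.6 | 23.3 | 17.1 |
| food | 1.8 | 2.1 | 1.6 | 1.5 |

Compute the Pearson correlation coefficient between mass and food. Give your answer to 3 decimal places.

n = 4, Σx = 85, Σy = 7, Σx² = 1833.26, Σy² = 12.46, Σxy = 150.29
nΣxy − ΣxΣy = 601.16 − 595 = 6.16
nΣx² − (Σx)² = 7333.04 − 7225 = 108.04; nΣy² − (Σy)² = 49.84 − 49 = 0.84
r = 6.16 / √(108.04 × 0.84) = 6.16 / 9.5265 ≈ 0.647

0.647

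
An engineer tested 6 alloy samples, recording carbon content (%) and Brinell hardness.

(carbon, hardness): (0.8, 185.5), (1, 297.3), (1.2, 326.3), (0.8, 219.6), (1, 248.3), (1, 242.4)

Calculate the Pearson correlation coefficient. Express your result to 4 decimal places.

n = 6, Σx = 5.8, Σy = 1519.4, Σx² = 5.72, Σy² = 397904.04, Σxy = 1503.64
nΣxy − ΣxΣy = 9021.84 − 8812.52 = 209.32
nΣx² − (Σx)² = 34.32 − 33.64 = 0.68; nΣy² − (Σy)² = 2387424.24 − 2308576.36 = 78847.88
r = 209.32 / √(0.68 × 78847.88) = 209.32 / 231.5525 ≈ 0.9040

0.9040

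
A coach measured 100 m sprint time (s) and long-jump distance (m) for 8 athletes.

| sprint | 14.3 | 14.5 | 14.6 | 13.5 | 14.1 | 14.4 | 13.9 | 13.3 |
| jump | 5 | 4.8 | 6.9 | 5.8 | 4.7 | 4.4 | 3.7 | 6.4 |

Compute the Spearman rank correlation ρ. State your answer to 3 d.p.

0.024

Rank sprint: 5, 7, 8, 2, 4, 6, 3, 1
Rank jump: 5, 4, 8, 6, 3, 2, 1, 7
d = rank(sprint) − rank(jump): 0, 3, 0, -4, 1, 4, 2, -6; Σd² = 82
ρ = 1 − 6Σd² / [n(n²−1)] = 1 − 6×82 / (8×63) = 1 − 492/504 ≈ 0.024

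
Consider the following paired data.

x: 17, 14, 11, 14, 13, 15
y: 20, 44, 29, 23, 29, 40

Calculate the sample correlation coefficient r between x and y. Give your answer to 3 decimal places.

-0.170

n = 6, Σx = 84, Σy = 185, Σx² = 1196, Σy² = 6147, Σxy = 2574
nΣxy − ΣxΣy = 15444 − 15540 = -96
nΣx² − (Σx)² = 7176 − 7056 = 120; nΣy² − (Σy)² = 36882 − 34225 = 2657
r = -96 / √(120 × 2657) = -96 / 564.6592 ≈ -0.170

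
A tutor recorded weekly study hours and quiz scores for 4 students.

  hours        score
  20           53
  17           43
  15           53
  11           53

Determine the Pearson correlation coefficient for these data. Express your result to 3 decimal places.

n = 4, Σx = 63, Σy = 202, Σx² = 1035, Σy² = 10276, Σxy = 3169
nΣxy − ΣxΣy = 12676 − 12726 = -50
nΣx² − (Σx)² = 4140 − 3969 = 171; nΣy² − (Σy)² = 41104 − 40804 = 300
r = -50 / √(171 × 300) = -50 / 226.4950 ≈ -0.221

-0.221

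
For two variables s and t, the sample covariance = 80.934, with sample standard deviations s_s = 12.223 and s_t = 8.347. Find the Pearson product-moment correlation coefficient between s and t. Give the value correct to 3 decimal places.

0.793

r = Cov(s,t) / (s_s · s_t) = 80.934 / (12.223 × 8.347)
  = 80.934 / 102.0254 ≈ 0.793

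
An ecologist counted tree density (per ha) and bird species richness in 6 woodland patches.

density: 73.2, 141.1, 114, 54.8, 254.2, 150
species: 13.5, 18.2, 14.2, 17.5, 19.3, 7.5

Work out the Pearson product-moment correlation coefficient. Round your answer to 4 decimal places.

0.2144

n = 6, Σx = 787.3, Σy = 90.2, Σx² = 128384.13, Σy² = 1450.12, Σxy = 12165.08
nΣxy − ΣxΣy = 72990.48 − 71014.46 = 1976.02
nΣx² − (Σx)² = 770304.78 − 619841.29 = 150463.49; nΣy² − (Σy)² = 8700.72 − 8136.04 = 564.68
r = 1976.02 / √(150463.49 × 564.68) = 1976.02 / 9217.5769 ≈ 0.2144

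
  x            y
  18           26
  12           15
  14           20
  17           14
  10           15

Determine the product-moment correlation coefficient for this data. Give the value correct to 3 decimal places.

0.562

n = 5, Σx = 71, Σy = 90, Σx² = 1053, Σy² = 1722, Σxy = 1316
nΣxy − ΣxΣy = 6580 − 6390 = 190
nΣx² − (Σx)² = 5265 − 5041 = 224; nΣy² − (Σy)² = 8610 − 8100 = 510
r = 190 / √(224 × 510) = 190 / 337.9941 ≈ 0.562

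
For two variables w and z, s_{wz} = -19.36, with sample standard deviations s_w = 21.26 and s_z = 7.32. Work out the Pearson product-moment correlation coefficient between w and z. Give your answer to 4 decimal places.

-0.1244

r = Cov(w,z) / (s_w · s_z) = -19.36 / (21.26 × 7.32)
  = -19.36 / 155.6232 ≈ -0.1244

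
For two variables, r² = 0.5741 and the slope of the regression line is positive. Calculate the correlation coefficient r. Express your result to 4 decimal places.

0.7577

|r| = √0.5741 = 0.7577
The association is positive, so r = 0.7577.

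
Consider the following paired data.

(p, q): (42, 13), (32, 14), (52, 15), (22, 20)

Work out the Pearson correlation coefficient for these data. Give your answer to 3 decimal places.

-0.664

n = 4, Σp = 148, Σq = 62, Σp² = 5976, Σq² = 990, Σpq = 2214
nΣpq − ΣpΣq = 8856 − 9176 = -320
nΣp² − (Σp)² = 23904 − 21904 = 2000; nΣq² − (Σq)² = 3960 − 3844 = 116
r = -320 / √(2000 × 116) = -320 / 481.6638 ≈ -0.664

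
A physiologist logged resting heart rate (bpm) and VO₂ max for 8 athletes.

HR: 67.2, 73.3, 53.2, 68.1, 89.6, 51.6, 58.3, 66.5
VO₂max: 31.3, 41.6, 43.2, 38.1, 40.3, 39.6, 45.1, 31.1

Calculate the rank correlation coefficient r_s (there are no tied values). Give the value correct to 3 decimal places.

-0.143

Rank HR: 5, 7, 2, 6, 8, 1, 3, 4
Rank VO₂max: 2, 6, 7, 3, 5, 4, 8, 1
d = rank(HR) − rank(VO₂max): 3, 1, -5, 3, 3, -3, -5, 3; Σd² = 96
ρ = 1 − 6Σd² / [n(n²−1)] = 1 − 6×96 / (8×63) = 1 − 576/504 ≈ -0.143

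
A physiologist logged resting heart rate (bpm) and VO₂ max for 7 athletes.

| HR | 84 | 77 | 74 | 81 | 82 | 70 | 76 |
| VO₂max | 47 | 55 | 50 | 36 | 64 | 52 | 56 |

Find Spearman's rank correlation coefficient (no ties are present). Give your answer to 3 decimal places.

Rank HR: 7, 4, 2, 5, 6, 1, 3
Rank VO₂max: 2, 5, 3, 1, 7, 4, 6
d = rank(HR) − rank(VO₂max): 5, -1, -1, 4, -1, -3, -3; Σd² = 62
ρ = 1 − 6Σd² / [n(n²−1)] = 1 − 6×62 / (7×48) = 1 − 372/336 ≈ -0.107

-0.107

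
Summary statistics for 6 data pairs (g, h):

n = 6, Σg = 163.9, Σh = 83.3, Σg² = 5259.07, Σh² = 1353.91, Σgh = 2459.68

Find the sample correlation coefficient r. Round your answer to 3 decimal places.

r = (nΣgh − ΣgΣh) / √[(nΣg² − (Σg)²)(nΣh² − (Σh)²)]
Numerator: 6×2459.68 − 163.9×83.3 = 1105.21
Denominator: √[(31554.42 − 26863.21)(8123.46 − 6938.89)] = √[4691.21 × 1184.57] = 2357.3431
r = 1105.21 / 2357.3431 ≈ 0.469

0.469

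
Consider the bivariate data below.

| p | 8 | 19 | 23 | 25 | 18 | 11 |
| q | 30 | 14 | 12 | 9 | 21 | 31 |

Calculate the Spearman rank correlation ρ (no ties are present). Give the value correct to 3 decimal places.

Rank p: 1, 4, 5, 6, 3, 2
Rank q: 5, 3, 2, 1, 4, 6
d = rank(p) − rank(q): -4, 1, 3, 5, -1, -4; Σd² = 68
ρ = 1 − 6Σd² / [n(n²−1)] = 1 − 6×68 / (6×35) = 1 − 408/210 ≈ -0.943

-0.943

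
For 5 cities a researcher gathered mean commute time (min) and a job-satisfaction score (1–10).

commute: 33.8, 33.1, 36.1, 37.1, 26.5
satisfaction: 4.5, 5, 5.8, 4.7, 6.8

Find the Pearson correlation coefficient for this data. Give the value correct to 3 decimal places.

-0.729

n = 5, Σx = 166.6, Σy = 26.8, Σx² = 5619.92, Σy² = 147.22, Σxy = 881.55
nΣxy − ΣxΣy = 4407.75 − 4464.88 = -57.13
nΣx² − (Σx)² = 28099.6 − 27755.56 = 344.04; nΣy² − (Σy)² = 736.1 − 718.24 = 17.86
r = -57.13 / √(344.04 × 17.86) = -57.13 / 78.3872 ≈ -0.729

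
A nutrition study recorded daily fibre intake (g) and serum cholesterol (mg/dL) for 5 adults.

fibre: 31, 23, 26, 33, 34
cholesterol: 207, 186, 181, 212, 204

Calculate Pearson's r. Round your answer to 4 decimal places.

n = 5, Σx = 147, Σy = 990, Σx² = 4411, Σy² = 196766, Σxy = 29333
nΣxy − ΣxΣy = 146665 − 145530 = 1135
nΣx² − (Σx)² = 22055 − 21609 = 446; nΣy² − (Σy)² = 983830 − 980100 = 3730
r = 1135 / √(446 × 3730) = 1135 / 1289.7984 ≈ 0.8800

0.8800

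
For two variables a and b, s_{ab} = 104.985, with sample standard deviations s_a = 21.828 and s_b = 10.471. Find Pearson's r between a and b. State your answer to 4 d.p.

r = Cov(a,b) / (s_a · s_b) = 104.985 / (21.828 × 10.471)
  = 104.985 / 228.5610 ≈ 0.4593

0.4593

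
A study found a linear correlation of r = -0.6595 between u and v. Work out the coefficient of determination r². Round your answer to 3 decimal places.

r² = (-0.6595)² = 0.435

0.435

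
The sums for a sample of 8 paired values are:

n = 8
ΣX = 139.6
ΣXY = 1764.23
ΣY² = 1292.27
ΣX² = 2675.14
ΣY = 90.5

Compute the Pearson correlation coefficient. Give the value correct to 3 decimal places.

r = (nΣXY − ΣXΣY) / √[(nΣX² − (ΣX)²)(nΣY² − (ΣY)²)]
Numerator: 8×1764.23 − 139.6×90.5 = 1480.04
Denominator: √[(21401.12 − 19488.16)(10338.16 − 8190.25)] = √[1912.96 × 2147.91] = 2027.0338
r = 1480.04 / 2027.0338 ≈ 0.730

0.730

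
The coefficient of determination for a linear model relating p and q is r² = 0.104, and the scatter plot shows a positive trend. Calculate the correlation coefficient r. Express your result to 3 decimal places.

0.322

|r| = √0.104 = 0.322
The association is positive, so r = 0.322.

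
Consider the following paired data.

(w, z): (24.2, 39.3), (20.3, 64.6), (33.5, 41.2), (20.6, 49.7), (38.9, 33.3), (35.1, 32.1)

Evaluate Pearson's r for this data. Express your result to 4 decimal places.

-0.8091

n = 6, Σw = 172.6, Σz = 260.2, Σw² = 5289.56, Σz² = 12024.48, Σwz = 7088.54
nΣwz − ΣwΣz = 42531.24 − 44910.52 = -2379.28
nΣw² − (Σw)² = 31737.36 − 29790.76 = 1946.6; nΣz² − (Σz)² = 72146.88 − 67704.04 = 4442.84
r = -2379.28 / √(1946.6 × 4442.84) = -2379.28 / 2940.8217 ≈ -0.8091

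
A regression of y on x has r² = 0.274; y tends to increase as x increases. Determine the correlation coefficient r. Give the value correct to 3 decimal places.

|r| = √0.274 = 0.523
The association is positive, so r = 0.523.

0.523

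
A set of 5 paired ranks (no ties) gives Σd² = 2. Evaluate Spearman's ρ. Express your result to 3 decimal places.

ρ = 1 − 6Σd² / [n(n²−1)] = 1 − 6×2 / (5×24)
  = 1 − 12/120 = 1 − 0.1000 ≈ 0.900

0.900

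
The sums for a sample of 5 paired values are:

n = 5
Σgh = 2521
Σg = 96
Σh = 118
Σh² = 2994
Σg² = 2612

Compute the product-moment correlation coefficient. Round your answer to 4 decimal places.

r = (nΣgh − ΣgΣh) / √[(nΣg² − (Σg)²)(nΣh² − (Σh)²)]
Numerator: 5×2521 − 96×118 = 1277
Denominator: √[(13060 − 9216)(14970 − 13924)] = √[3844 × 1046] = 2005.1992
r = 1277 / 2005.1992 ≈ 0.6368

0.6368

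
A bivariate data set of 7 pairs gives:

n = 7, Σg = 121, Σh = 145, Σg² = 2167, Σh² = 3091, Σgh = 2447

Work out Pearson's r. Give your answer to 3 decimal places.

-0.732

r = (nΣgh − ΣgΣh) / √[(nΣg² − (Σg)²)(nΣh² − (Σh)²)]
Numerator: 7×2447 − 121×145 = -416
Denominator: √[(15169 − 14641)(21637 − 21025)] = √[528 × 612] = 568.4505
r = -416 / 568.4505 ≈ -0.732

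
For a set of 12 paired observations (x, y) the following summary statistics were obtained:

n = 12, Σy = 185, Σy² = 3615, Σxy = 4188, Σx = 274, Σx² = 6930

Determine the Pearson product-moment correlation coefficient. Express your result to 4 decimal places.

-0.0504

r = (nΣxy − ΣxΣy) / √[(nΣx² − (Σx)²)(nΣy² − (Σy)²)]
Numerator: 12×4188 − 274×185 = -434
Denominator: √[(83160 − 75076)(43380 − 34225)] = √[8084 × 9155] = 8602.8495
r = -434 / 8602.8495 ≈ -0.0504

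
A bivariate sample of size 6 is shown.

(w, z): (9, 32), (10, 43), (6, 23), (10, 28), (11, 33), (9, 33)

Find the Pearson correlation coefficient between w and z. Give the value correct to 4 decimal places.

n = 6, Σw = 55, Σz = 192, Σw² = 519, Σz² = 6364, Σwz = 1796
nΣwz − ΣwΣz = 10776 − 10560 = 216
nΣw² − (Σw)² = 3114 − 3025 = 89; nΣz² − (Σz)² = 38184 − 36864 = 1320
r = 216 / √(89 × 1320) = 216 / 342.7536 ≈ 0.6302

0.6302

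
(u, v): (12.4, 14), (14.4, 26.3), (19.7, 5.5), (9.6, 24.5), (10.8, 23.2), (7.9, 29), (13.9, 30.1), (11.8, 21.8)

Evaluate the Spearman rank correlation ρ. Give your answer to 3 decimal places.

-0.310

Rank u: 5, 7, 8, 2, 3, 1, 6, 4
Rank v: 2, 6, 1, 5, 4, 7, 8, 3
d = rank(u) − rank(v): 3, 1, 7, -3, -1, -6, -2, 1; Σd² = 110
ρ = 1 − 6Σd² / [n(n²−1)] = 1 − 6×110 / (8×63) = 1 − 660/504 ≈ -0.310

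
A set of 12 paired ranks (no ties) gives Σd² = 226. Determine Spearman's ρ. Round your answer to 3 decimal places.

0.210

ρ = 1 − 6Σd² / [n(n²−1)] = 1 − 6×226 / (12×143)
  = 1 − 1356/1716 = 1 − 0.7902 ≈ 0.210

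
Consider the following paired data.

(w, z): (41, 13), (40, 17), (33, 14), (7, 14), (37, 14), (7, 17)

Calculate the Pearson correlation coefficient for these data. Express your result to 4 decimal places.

-0.2701

n = 6, Σw = 165, Σz = 89, Σw² = 5837, Σz² = 1335, Σwz = 2410
nΣwz − ΣwΣz = 14460 − 14685 = -225
nΣw² − (Σw)² = 35022 − 27225 = 7797; nΣz² − (Σz)² = 8010 − 7921 = 89
r = -225 / √(7797 × 89) = -225 / 833.0264 ≈ -0.2701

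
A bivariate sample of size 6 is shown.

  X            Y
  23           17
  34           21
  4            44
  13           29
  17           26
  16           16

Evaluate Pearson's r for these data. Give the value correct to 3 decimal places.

n = 6, ΣX = 107, ΣY = 153, ΣX² = 2415, ΣY² = 4439, ΣXY = 2356
nΣXY − ΣXΣY = 14136 − 16371 = -2235
nΣX² − (ΣX)² = 14490 − 11449 = 3041; nΣY² − (ΣY)² = 26634 − 23409 = 3225
r = -2235 / √(3041 × 3225) = -2235 / 3131.6489 ≈ -0.714

-0.714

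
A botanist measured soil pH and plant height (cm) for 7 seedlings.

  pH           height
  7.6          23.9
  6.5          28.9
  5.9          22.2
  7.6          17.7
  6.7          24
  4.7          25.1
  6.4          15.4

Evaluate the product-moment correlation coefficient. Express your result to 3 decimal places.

n = 7, Σx = 45.4, Σy = 157.2, Σx² = 300.52, Σy² = 3655.72, Σxy = 1012.32
nΣxy − ΣxΣy = 7086.24 − 7136.88 = -50.64
nΣx² − (Σx)² = 2103.64 − 2061.16 = 42.48; nΣy² − (Σy)² = 25590.04 − 24711.84 = 878.2
r = -50.64 / √(42.48 × 878.2) = -50.64 / 193.1474 ≈ -0.262

-0.262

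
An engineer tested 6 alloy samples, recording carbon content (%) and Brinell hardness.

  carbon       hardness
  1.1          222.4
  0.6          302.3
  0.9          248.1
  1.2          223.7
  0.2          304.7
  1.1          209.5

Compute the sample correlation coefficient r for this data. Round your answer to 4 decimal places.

-0.9317

n = 6, Σx = 5.1, Σy = 1510.7, Σx² = 5.07, Σy² = 389174.69, Σxy = 1209.14
nΣxy − ΣxΣy = 7254.84 − 7704.57 = -449.73
nΣx² − (Σx)² = 30.42 − 26.01 = 4.41; nΣy² − (Σy)² = 2335048.14 − 2282214.49 = 52833.65
r = -449.73 / √(4.41 × 52833.65) = -449.73 / 482.6970 ≈ -0.9317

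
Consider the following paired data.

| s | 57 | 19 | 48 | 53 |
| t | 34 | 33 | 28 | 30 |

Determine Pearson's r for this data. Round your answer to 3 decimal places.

n = 4, Σs = 177, Σt = 125, Σs² = 8723, Σt² = 3929, Σst = 5499
nΣst − ΣsΣt = 21996 − 22125 = -129
nΣs² − (Σs)² = 34892 − 31329 = 3563; nΣt² − (Σt)² = 15716 − 15625 = 91
r = -129 / √(3563 × 91) = -129 / 569.4146 ≈ -0.227

-0.227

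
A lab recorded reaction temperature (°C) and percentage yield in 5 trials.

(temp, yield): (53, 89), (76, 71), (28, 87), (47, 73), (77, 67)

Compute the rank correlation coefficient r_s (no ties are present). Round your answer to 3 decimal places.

Rank temp: 3, 4, 1, 2, 5
Rank yield: 5, 2, 4, 3, 1
d = rank(temp) − rank(yield): -2, 2, -3, -1, 4; Σd² = 34
ρ = 1 − 6Σd² / [n(n²−1)] = 1 − 6×34 / (5×24) = 1 − 204/120 ≈ -0.700

-0.700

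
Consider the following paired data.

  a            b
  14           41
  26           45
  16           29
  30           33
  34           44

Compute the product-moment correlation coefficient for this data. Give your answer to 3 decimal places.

0.349

n = 5, Σa = 120, Σb = 192, Σa² = 3184, Σb² = 7572, Σab = 4694
nΣab − ΣaΣb = 23470 − 23040 = 430
nΣa² − (Σa)² = 15920 − 14400 = 1520; nΣb² − (Σb)² = 37860 − 36864 = 996
r = 430 / √(1520 × 996) = 430 / 1230.4146 ≈ 0.349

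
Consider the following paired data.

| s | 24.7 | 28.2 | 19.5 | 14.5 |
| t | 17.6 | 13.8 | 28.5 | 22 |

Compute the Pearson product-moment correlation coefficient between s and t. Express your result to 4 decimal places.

-0.7100

n = 4, Σs = 86.9, Σt = 81.9, Σs² = 1995.83, Σt² = 1796.45, Σst = 1698.63
nΣst − ΣsΣt = 6794.52 − 7117.11 = -322.59
nΣs² − (Σs)² = 7983.32 − 7551.61 = 431.71; nΣt² − (Σt)² = 7185.8 − 6707.61 = 478.19
r = -322.59 / √(431.71 × 478.19) = -322.59 / 454.3560 ≈ -0.7100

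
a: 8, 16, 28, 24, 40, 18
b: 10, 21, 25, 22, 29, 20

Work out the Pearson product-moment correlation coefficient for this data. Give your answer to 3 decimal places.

0.931

n = 6, Σa = 134, Σb = 127, Σa² = 3604, Σb² = 2891, Σab = 3164
nΣab − ΣaΣb = 18984 − 17018 = 1966
nΣa² − (Σa)² = 21624 − 17956 = 3668; nΣb² − (Σb)² = 17346 − 16129 = 1217
r = 1966 / √(3668 × 1217) = 1966 / 2112.8076 ≈ 0.931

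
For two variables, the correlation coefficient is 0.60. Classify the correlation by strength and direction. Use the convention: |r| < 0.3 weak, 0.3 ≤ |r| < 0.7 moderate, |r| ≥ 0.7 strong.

r = 0.60 > 0 so the relationship is positive.
|r| = 0.60, which falls in the moderate range.

moderate positive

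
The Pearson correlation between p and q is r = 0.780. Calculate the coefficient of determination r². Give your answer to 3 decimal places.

0.608

r² = (0.780)² = 0.608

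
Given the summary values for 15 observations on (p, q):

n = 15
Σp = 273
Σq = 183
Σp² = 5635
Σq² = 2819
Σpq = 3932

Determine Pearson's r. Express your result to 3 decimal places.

r = (nΣpq − ΣpΣq) / √[(nΣp² − (Σp)²)(nΣq² − (Σq)²)]
Numerator: 15×3932 − 273×183 = 9021
Denominator: √[(84525 − 74529)(42285 − 33489)] = √[9996 × 8796] = 9376.8233
r = 9021 / 9376.8233 ≈ 0.962

0.962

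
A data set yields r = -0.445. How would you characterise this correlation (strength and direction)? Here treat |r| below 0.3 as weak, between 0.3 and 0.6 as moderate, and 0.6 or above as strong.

r = -0.445 < 0 so the relationship is negative.
|r| = 0.445, which falls in the moderate range.

moderate negative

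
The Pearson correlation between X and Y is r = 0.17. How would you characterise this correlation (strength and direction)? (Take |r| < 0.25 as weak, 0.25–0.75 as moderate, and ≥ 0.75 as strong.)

r = 0.17 > 0 so the relationship is positive.
|r| = 0.17, which falls in the weak range.

weak positive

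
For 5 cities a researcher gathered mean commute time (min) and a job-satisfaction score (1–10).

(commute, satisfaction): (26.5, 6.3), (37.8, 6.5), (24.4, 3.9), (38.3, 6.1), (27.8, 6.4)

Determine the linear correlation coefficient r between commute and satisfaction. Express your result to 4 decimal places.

n = 5, Σx = 154.8, Σy = 29.2, Σx² = 4966.18, Σy² = 175.32, Σxy = 919.36
nΣxy − ΣxΣy = 4596.8 − 4520.16 = 76.64
nΣx² − (Σx)² = 24830.9 − 23963.04 = 867.86; nΣy² − (Σy)² = 876.6 − 852.64 = 23.96
r = 76.64 / √(867.86 × 23.96) = 76.64 / 144.2010 ≈ 0.5315

0.5315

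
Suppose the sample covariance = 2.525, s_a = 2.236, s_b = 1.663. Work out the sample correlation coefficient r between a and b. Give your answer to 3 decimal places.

r = Cov(a,b) / (s_a · s_b) = 2.525 / (2.236 × 1.663)
  = 2.525 / 3.7185 ≈ 0.679

0.679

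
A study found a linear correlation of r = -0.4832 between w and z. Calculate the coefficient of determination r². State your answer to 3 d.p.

r² = (-0.4832)² = 0.233

0.233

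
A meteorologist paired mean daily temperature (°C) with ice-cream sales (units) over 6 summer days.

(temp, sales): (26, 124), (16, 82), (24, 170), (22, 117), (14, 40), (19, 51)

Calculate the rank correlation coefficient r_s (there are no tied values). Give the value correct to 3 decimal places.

Rank temp: 6, 2, 5, 4, 1, 3
Rank sales: 5, 3, 6, 4, 1, 2
d = rank(temp) − rank(sales): 1, -1, -1, 0, 0, 1; Σd² = 4
ρ = 1 − 6Σd² / [n(n²−1)] = 1 − 6×4 / (6×35) = 1 − 24/210 ≈ 0.886

0.886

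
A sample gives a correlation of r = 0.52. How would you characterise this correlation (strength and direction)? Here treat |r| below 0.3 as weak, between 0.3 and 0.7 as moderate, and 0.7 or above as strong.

moderate positive

r = 0.52 > 0 so the relationship is positive.
|r| = 0.52, which falls in the moderate range.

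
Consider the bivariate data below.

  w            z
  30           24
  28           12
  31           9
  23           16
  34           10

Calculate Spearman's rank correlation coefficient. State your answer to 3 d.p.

Rank w: 3, 2, 4, 1, 5
Rank z: 5, 3, 1, 4, 2
d = rank(w) − rank(z): -2, -1, 3, -3, 3; Σd² = 32
ρ = 1 − 6Σd² / [n(n²−1)] = 1 − 6×32 / (5×24) = 1 − 192/120 ≈ -0.600

-0.600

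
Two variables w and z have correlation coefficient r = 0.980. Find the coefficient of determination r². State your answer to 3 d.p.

r² = (0.980)² = 0.960

0.960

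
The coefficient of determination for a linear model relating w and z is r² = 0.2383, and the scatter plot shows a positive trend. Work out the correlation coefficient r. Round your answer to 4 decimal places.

|r| = √0.2383 = 0.4882
The association is positive, so r = 0.4882.

0.4882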